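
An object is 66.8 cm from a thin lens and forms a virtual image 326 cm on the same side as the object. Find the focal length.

Virtual image ⇒ d_i = −326 cm.
1/f = 1/d_o + 1/d_i = 1/(66.8) + 1/(-326) = 0.01190, so f = 84.0 cm.
Since f is positive, the thin lens is converging.

f = 84.0 cm (converging)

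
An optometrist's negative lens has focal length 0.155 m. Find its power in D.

P = -6.45 D

For a negative lens, f = −0.155 m.
P = 1/f = 1/(-0.155 m) = -6.45 D.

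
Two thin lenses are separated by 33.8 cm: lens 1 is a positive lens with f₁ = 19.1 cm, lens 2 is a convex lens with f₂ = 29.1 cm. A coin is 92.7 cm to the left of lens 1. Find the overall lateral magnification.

Lens 1: 1/d_i1 = 1/(19.1) − 1/(92.7) = 0.04157, so d_i1 = 24.06 cm; m₁ = −d_i1/d_o1 = -0.2595.
d_o2 = 33.8 − (24.06) = 9.740 cm.
Lens 2: 1/d_i2 = 1/(29.1) − 1/(9.740) = -0.06831, so d_i2 = -14.64 cm; m₂ = −d_i2/d_o2 = +1.503.
m = m₁·m₂ = (-0.2595)(+1.503) = -0.390.

m = -0.390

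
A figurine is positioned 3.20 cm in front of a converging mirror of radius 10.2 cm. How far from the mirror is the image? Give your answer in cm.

8.59 cm

f = R/2 = 10.2/2 = 5.100 cm.
Mirror equation: 1/v = 1/f − 1/u = 1/(5.100) − 1/(3.20) = 0.1961 − 0.3125 = -0.1164, so v = -8.59 cm.
The image is virtual, upright and enlarged, behind the mirror.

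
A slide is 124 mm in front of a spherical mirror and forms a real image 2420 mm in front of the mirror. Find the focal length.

Real image ⇒ d_i = +2420 mm.
1/f = 1/d_o + 1/d_i = 1/(124) + 1/(2420) = 0.008478, so f = 118 mm.
Since f is positive, the spherical mirror is concave.

f = 118 mm (concave)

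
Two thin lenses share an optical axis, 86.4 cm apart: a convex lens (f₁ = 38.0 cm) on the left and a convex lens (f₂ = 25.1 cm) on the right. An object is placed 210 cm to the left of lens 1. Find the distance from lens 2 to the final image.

67.4 cm

Lens 1: 1/d_i1 = 1/f₁ − 1/d_o1 = 1/(38.0) − 1/(210) = 0.02155, so d_i1 = 46.40 cm.
The intermediate image is 46.40 cm to the right of lens 1, which is 86.4 − (46.40) = 40.00 cm to the left of lens 2, so d_o2 = +40.00 cm.
Lens 2: 1/d_i2 = 1/f₂ − 1/d_o2 = 1/(25.1) − 1/(40.00) = 0.01484, so d_i2 = 67.4 cm.
The final image is real, 67.4 cm to the right of lens 2 (overall magnification ≈ 0.37).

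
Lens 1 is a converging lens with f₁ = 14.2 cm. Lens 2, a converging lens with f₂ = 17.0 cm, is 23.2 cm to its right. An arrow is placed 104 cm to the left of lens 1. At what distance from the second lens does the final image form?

Lens 1: 1/d_i1 = 1/f₁ − 1/d_o1 = 1/(14.2) − 1/(104) = 0.06081, so d_i1 = 16.45 cm.
The intermediate image is 16.45 cm to the right of lens 1, which is 23.2 − (16.45) = 6.750 cm to the left of lens 2, so d_o2 = +6.750 cm.
Lens 2: 1/d_i2 = 1/f₂ − 1/d_o2 = 1/(17.0) − 1/(6.750) = -0.08932, so d_i2 = -11.2 cm.
The final image is virtual, 11.2 cm to the left of lens 2 (overall magnification ≈ -0.26).

11.2 cm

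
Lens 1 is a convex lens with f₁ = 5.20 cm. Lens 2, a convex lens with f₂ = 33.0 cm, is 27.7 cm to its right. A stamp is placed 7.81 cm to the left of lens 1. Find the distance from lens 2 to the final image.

Lens 1: 1/d_i1 = 1/f₁ − 1/d_o1 = 1/(5.20) − 1/(7.81) = 0.06427, so d_i1 = 15.56 cm.
The intermediate image is 15.56 cm to the right of lens 1, which is 27.7 − (15.56) = 12.14 cm to the left of lens 2, so d_o2 = +12.14 cm.
Lens 2: 1/d_i2 = 1/f₂ − 1/d_o2 = 1/(33.0) − 1/(12.14) = -0.05207, so d_i2 = -19.2 cm.
The final image is virtual, 19.2 cm to the left of lens 2 (overall magnification ≈ -3.2).

19.2 cm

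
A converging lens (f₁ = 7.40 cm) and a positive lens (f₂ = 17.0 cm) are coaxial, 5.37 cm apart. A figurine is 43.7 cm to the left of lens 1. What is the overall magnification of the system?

Lens 1: 1/d_i1 = 1/(7.40) − 1/(43.7) = 0.1123, so d_i1 = 8.909 cm; m₁ = −d_i1/d_o1 = -0.2039.
d_o2 = 5.37 − (8.909) = -3.539 cm (virtual object).
Lens 2: 1/d_i2 = 1/(17.0) − 1/(-3.539) = 0.3414, so d_i2 = 2.929 cm; m₂ = −d_i2/d_o2 = +0.8277.
m = m₁·m₂ = (-0.2039)(+0.8277) = -0.169.

m = -0.169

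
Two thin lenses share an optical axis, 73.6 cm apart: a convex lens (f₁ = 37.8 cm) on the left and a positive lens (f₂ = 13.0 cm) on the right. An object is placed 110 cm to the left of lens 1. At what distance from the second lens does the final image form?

Lens 1: 1/d_i1 = 1/f₁ − 1/d_o1 = 1/(37.8) − 1/(110) = 0.01736, so d_i1 = 57.59 cm.
The intermediate image is 57.59 cm to the right of lens 1, which is 73.6 − (57.59) = 16.01 cm to the left of lens 2, so d_o2 = +16.01 cm.
Lens 2: 1/d_i2 = 1/f₂ − 1/d_o2 = 1/(13.0) − 1/(16.01) = 0.01446, so d_i2 = 69.1 cm.
The final image is real, 69.1 cm to the right of lens 2 (overall magnification ≈ 2.3).

69.1 cm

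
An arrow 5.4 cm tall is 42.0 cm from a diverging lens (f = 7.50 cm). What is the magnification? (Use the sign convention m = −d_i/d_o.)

m = +0.152

For a diverging lens, f = -7.50 cm.
1/d_i = 1/f − 1/d_o = 1/(-7.500) − 1/(42.0) = -0.1571, so d_i = -6.364 cm.
m = −d_i/d_o = −(-6.364)/(42.0) = +0.152.
The image is virtual, upright and reduced, on the same side as the object.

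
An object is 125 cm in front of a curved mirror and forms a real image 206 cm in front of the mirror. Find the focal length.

Real image ⇒ d_i = +206 cm.
1/f = 1/d_o + 1/d_i = 1/(125) + 1/(206) = 0.01285, so f = 77.8 cm.
Since f is positive, the curved mirror is concave.

f = 77.8 cm (concave)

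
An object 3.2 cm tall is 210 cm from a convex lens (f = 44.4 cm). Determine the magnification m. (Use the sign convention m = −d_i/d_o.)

1/d_i = 1/f − 1/d_o = 1/(44.40) − 1/(210) = 0.01776, so d_i = 56.30 cm.
m = −d_i/d_o = −(56.30)/(210) = -0.268.
The image is real, inverted and reduced, on the far side of the lens.

m = -0.268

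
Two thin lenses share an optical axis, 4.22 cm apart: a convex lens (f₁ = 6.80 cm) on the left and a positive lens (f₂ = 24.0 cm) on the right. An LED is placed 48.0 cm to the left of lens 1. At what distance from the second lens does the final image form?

3.21 cm

Lens 1: 1/d_i1 = 1/f₁ − 1/d_o1 = 1/(6.80) − 1/(48.0) = 0.1262, so d_i1 = 7.922 cm.
The intermediate image is 7.922 cm to the right of lens 1, which lies 3.702 cm to the right of lens 2 — a virtual object — so d_o2 = −3.702 cm.
Lens 2: 1/d_i2 = 1/f₂ − 1/d_o2 = 1/(24.0) − 1/(-3.702) = 0.3118, so d_i2 = 3.21 cm.
The final image is real, 3.21 cm to the right of lens 2 (overall magnification ≈ -0.14).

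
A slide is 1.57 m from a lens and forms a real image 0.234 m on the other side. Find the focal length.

Real image ⇒ d_i = +0.234 m.
1/f = 1/d_o + 1/d_i = 1/(1.57) + 1/(0.234) = 4.910, so f = 0.204 m.
Since f is positive, the lens is converging.

f = 0.204 m (converging)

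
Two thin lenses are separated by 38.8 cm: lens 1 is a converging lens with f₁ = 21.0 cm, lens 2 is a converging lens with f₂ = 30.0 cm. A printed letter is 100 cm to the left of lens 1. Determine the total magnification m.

Lens 1: 1/d_i1 = 1/(21.0) − 1/(100) = 0.03762, so d_i1 = 26.58 cm; m₁ = −d_i1/d_o1 = -0.2658.
d_o2 = 38.8 − (26.58) = 12.22 cm.
Lens 2: 1/d_i2 = 1/(30.0) − 1/(12.22) = -0.04850, so d_i2 = -20.62 cm; m₂ = −d_i2/d_o2 = +1.687.
m = m₁·m₂ = (-0.2658)(+1.687) = -0.448.

m = -0.448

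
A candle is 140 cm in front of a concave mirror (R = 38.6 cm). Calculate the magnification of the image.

m = -0.160

f = R/2 = 38.6/2 = 19.30 cm.
1/d_i = 1/f − 1/d_o = 1/(19.30) − 1/(140) = 0.04467, so d_i = 22.39 cm.
m = −d_i/d_o = −(22.39)/(140) = -0.160.
The image is real, inverted and reduced, in front of the mirror.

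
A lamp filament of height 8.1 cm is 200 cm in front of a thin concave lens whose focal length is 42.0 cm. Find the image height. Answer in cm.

1.41 cm

For a concave lens, f = -42.0 cm.
1/d_i = 1/f − 1/d_o = 1/(-42.00) − 1/(200) = -0.02881, so d_i = -34.71 cm.
m = −d_i/d_o = +0.1736.
|h_i| = |m|·h_o = 0.1736 × 8.1 = 1.41 cm. The image is virtual, upright and reduced, on the same side as the object.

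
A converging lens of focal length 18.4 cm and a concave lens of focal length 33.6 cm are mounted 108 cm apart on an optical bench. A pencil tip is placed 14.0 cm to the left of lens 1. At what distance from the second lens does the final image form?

28.0 cm

Lens 1: 1/d_i1 = 1/f₁ − 1/d_o1 = 1/(18.4) − 1/(14.0) = -0.01708, so d_i1 = -58.55 cm.
The intermediate image is 58.55 cm to the left of lens 1 (virtual), which is 108 − (-58.55) = 166.6 cm to the left of lens 2, so d_o2 = +166.6 cm.
Lens 2 is diverging, so f₂ = −33.6 cm.
Lens 2: 1/d_i2 = 1/f₂ − 1/d_o2 = 1/(-33.6) − 1/(166.6) = -0.03576, so d_i2 = -28.0 cm.
The final image is virtual, 28.0 cm to the left of lens 2 (overall magnification ≈ 0.70).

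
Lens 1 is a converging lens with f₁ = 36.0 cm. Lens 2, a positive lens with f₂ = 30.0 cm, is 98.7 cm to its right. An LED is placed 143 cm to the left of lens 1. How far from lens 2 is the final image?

Lens 1: 1/d_i1 = 1/f₁ − 1/d_o1 = 1/(36.0) − 1/(143) = 0.02078, so d_i1 = 48.11 cm.
The intermediate image is 48.11 cm to the right of lens 1, which is 98.7 − (48.11) = 50.59 cm to the left of lens 2, so d_o2 = +50.59 cm.
Lens 2: 1/d_i2 = 1/f₂ − 1/d_o2 = 1/(30.0) − 1/(50.59) = 0.01357, so d_i2 = 73.7 cm.
The final image is real, 73.7 cm to the right of lens 2 (overall magnification ≈ 0.49).

73.7 cm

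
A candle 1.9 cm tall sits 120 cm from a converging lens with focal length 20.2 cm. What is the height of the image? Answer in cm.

0.385 cm

1/d_i = 1/f − 1/d_o = 1/(20.20) − 1/(120) = 0.04117, so d_i = 24.29 cm.
m = −d_i/d_o = -0.2024.
|h_i| = |m|·h_o = 0.2024 × 1.9 = 0.385 cm. The image is real, inverted and reduced, on the far side of the lens.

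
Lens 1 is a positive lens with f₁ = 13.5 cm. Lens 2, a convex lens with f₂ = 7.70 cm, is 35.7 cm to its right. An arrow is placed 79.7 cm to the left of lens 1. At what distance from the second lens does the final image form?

Lens 1: 1/d_i1 = 1/f₁ − 1/d_o1 = 1/(13.5) − 1/(79.7) = 0.06153, so d_i1 = 16.25 cm.
The intermediate image is 16.25 cm to the right of lens 1, which is 35.7 − (16.25) = 19.45 cm to the left of lens 2, so d_o2 = +19.45 cm.
Lens 2: 1/d_i2 = 1/f₂ − 1/d_o2 = 1/(7.70) − 1/(19.45) = 0.07846, so d_i2 = 12.7 cm.
The final image is real, 12.7 cm to the right of lens 2 (overall magnification ≈ 0.13).

12.7 cm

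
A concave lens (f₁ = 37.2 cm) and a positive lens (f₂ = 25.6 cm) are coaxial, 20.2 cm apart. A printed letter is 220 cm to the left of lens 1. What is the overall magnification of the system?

f₁ = −37.2 cm (diverging).
Lens 1: 1/d_i1 = 1/(-37.2) − 1/(220) = -0.03143, so d_i1 = -31.82 cm; m₁ = −d_i1/d_o1 = +0.1446.
d_o2 = 20.2 − (-31.82) = 52.02 cm.
Lens 2: 1/d_i2 = 1/(25.6) − 1/(52.02) = 0.01984, so d_i2 = 50.41 cm; m₂ = −d_i2/d_o2 = -0.9690.
m = m₁·m₂ = (+0.1446)(-0.9690) = -0.140.

m = -0.140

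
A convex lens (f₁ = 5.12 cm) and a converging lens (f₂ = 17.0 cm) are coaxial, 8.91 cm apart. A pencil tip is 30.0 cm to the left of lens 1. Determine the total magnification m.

Lens 1: 1/d_i1 = 1/(5.12) − 1/(30.0) = 0.1620, so d_i1 = 6.174 cm; m₁ = −d_i1/d_o1 = -0.2058.
d_o2 = 8.91 − (6.174) = 2.736 cm.
Lens 2: 1/d_i2 = 1/(17.0) − 1/(2.736) = -0.3067, so d_i2 = -3.261 cm; m₂ = −d_i2/d_o2 = +1.192.
m = m₁·m₂ = (-0.2058)(+1.192) = -0.245.

m = -0.245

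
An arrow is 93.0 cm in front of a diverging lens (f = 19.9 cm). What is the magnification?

For a diverging lens, f = -19.9 cm.
1/d_i = 1/f − 1/d_o = 1/(-19.90) − 1/(93.0) = -0.06100, so d_i = -16.39 cm.
m = −d_i/d_o = −(-16.39)/(93.0) = +0.176.
The image is virtual, upright and reduced, on the same side as the object.

m = +0.176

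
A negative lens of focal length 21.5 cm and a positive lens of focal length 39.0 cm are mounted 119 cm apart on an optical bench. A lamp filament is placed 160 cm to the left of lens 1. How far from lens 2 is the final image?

54.4 cm

Lens 1 is diverging, so f₁ = −21.5 cm.
Lens 1: 1/d_i1 = 1/f₁ − 1/d_o1 = 1/(-21.5) − 1/(160) = -0.05276, so d_i1 = -18.95 cm.
The intermediate image is 18.95 cm to the left of lens 1 (virtual), which is 119 − (-18.95) = 137.9 cm to the left of lens 2, so d_o2 = +137.9 cm.
Lens 2: 1/d_i2 = 1/f₂ − 1/d_o2 = 1/(39.0) − 1/(137.9) = 0.01839, so d_i2 = 54.4 cm.
The final image is real, 54.4 cm to the right of lens 2 (overall magnification ≈ -0.047).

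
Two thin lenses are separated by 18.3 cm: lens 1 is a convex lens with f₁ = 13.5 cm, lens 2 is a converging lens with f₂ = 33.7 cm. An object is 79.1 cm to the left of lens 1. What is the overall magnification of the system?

Lens 1: 1/d_i1 = 1/(13.5) − 1/(79.1) = 0.06143, so d_i1 = 16.28 cm; m₁ = −d_i1/d_o1 = -0.2058.
d_o2 = 18.3 − (16.28) = 2.020 cm.
Lens 2: 1/d_i2 = 1/(33.7) − 1/(2.020) = -0.4654, so d_i2 = -2.149 cm; m₂ = −d_i2/d_o2 = +1.064.
m = m₁·m₂ = (-0.2058)(+1.064) = -0.219.

m = -0.219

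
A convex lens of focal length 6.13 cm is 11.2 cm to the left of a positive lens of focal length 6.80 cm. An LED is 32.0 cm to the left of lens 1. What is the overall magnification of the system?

m = -0.506

Lens 1: 1/d_i1 = 1/(6.13) − 1/(32.0) = 0.1319, so d_i1 = 7.583 cm; m₁ = −d_i1/d_o1 = -0.2370.
d_o2 = 11.2 − (7.583) = 3.617 cm.
Lens 2: 1/d_i2 = 1/(6.80) − 1/(3.617) = -0.1294, so d_i2 = -7.727 cm; m₂ = −d_i2/d_o2 = +2.136.
m = m₁·m₂ = (-0.2370)(+2.136) = -0.506.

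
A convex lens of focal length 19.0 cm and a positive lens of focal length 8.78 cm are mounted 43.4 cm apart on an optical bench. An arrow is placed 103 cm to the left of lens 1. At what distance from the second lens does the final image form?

15.6 cm

Lens 1: 1/d_i1 = 1/f₁ − 1/d_o1 = 1/(19.0) − 1/(103) = 0.04292, so d_i1 = 23.30 cm.
The intermediate image is 23.30 cm to the right of lens 1, which is 43.4 − (23.30) = 20.10 cm to the left of lens 2, so d_o2 = +20.10 cm.
Lens 2: 1/d_i2 = 1/f₂ − 1/d_o2 = 1/(8.78) − 1/(20.10) = 0.06414, so d_i2 = 15.6 cm.
The final image is real, 15.6 cm to the right of lens 2 (overall magnification ≈ 0.18).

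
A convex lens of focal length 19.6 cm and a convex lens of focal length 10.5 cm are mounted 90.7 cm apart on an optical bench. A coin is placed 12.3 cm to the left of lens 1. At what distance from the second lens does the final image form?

11.5 cm

Lens 1: 1/d_i1 = 1/f₁ − 1/d_o1 = 1/(19.6) − 1/(12.3) = -0.03028, so d_i1 = -33.02 cm.
The intermediate image is 33.02 cm to the left of lens 1 (virtual), which is 90.7 − (-33.02) = 123.7 cm to the left of lens 2, so d_o2 = +123.7 cm.
Lens 2: 1/d_i2 = 1/f₂ − 1/d_o2 = 1/(10.5) − 1/(123.7) = 0.08715, so d_i2 = 11.5 cm.
The final image is real, 11.5 cm to the right of lens 2 (overall magnification ≈ -0.25).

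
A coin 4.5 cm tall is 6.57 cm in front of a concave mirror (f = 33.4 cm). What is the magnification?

1/d_i = 1/f − 1/d_o = 1/(33.40) − 1/(6.57) = -0.1223, so d_i = -8.179 cm.
m = −d_i/d_o = −(-8.179)/(6.57) = +1.24.
The image is virtual, upright and enlarged, behind the mirror.

m = +1.24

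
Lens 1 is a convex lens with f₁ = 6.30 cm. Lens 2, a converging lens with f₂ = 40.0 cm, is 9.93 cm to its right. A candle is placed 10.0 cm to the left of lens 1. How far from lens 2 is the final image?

Lens 1: 1/d_i1 = 1/f₁ − 1/d_o1 = 1/(6.30) − 1/(10.0) = 0.05873, so d_i1 = 17.03 cm.
The intermediate image is 17.03 cm to the right of lens 1, which lies 7.100 cm to the right of lens 2 — a virtual object — so d_o2 = −7.100 cm.
Lens 2: 1/d_i2 = 1/f₂ − 1/d_o2 = 1/(40.0) − 1/(-7.100) = 0.1658, so d_i2 = 6.03 cm.
The final image is real, 6.03 cm to the right of lens 2 (overall magnification ≈ -1.4).

6.03 cm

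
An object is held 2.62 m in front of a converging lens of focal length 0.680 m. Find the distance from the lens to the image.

Lens equation: 1/s_i = 1/f − 1/s_o = 1/(0.6800) − 1/(2.62) = 1.471 − 0.3817 = 1.089, so s_i = 0.918 m.
The image is real, inverted and reduced, on the far side of the lens.

0.918 m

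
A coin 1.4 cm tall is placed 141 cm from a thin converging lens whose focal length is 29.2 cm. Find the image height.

1/d_i = 1/f − 1/d_o = 1/(29.20) − 1/(141) = 0.02715, so d_i = 36.83 cm.
m = −d_i/d_o = -0.2612.
|h_i| = |m|·h_o = 0.2612 × 1.4 = 0.366 cm. The image is real, inverted and reduced, on the far side of the lens.

0.366 cm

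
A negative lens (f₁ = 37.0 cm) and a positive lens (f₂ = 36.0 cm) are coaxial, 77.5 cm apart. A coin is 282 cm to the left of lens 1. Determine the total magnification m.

f₁ = −37.0 cm (diverging).
Lens 1: 1/d_i1 = 1/(-37.0) − 1/(282) = -0.03057, so d_i1 = -32.71 cm; m₁ = −d_i1/d_o1 = +0.1160.
d_o2 = 77.5 − (-32.71) = 110.2 cm.
Lens 2: 1/d_i2 = 1/(36.0) − 1/(110.2) = 0.01870, so d_i2 = 53.47 cm; m₂ = −d_i2/d_o2 = -0.4852.
m = m₁·m₂ = (+0.1160)(-0.4852) = -0.0563.

m = -0.0563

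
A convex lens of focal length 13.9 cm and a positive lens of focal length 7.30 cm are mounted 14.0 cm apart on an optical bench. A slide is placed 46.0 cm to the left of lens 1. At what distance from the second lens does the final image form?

Lens 1: 1/d_i1 = 1/f₁ − 1/d_o1 = 1/(13.9) − 1/(46.0) = 0.05020, so d_i1 = 19.92 cm.
The intermediate image is 19.92 cm to the right of lens 1, which lies 5.920 cm to the right of lens 2 — a virtual object — so d_o2 = −5.920 cm.
Lens 2: 1/d_i2 = 1/f₂ − 1/d_o2 = 1/(7.30) − 1/(-5.920) = 0.3059, so d_i2 = 3.27 cm.
The final image is real, 3.27 cm to the right of lens 2 (overall magnification ≈ -0.24).

3.27 cm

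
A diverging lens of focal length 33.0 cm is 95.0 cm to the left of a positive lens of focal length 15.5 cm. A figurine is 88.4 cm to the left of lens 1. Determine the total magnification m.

f₁ = −33.0 cm (diverging).
Lens 1: 1/d_i1 = 1/(-33.0) − 1/(88.4) = -0.04162, so d_i1 = -24.03 cm; m₁ = −d_i1/d_o1 = +0.2718.
d_o2 = 95.0 − (-24.03) = 119.0 cm.
Lens 2: 1/d_i2 = 1/(15.5) − 1/(119.0) = 0.05611, so d_i2 = 17.82 cm; m₂ = −d_i2/d_o2 = -0.1498.
m = m₁·m₂ = (+0.2718)(-0.1498) = -0.0407.

m = -0.0407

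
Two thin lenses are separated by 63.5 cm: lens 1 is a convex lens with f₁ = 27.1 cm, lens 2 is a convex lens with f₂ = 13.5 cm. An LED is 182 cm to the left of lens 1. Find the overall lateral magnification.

m = +0.130

Lens 1: 1/d_i1 = 1/(27.1) − 1/(182) = 0.03141, so d_i1 = 31.84 cm; m₁ = −d_i1/d_o1 = -0.1749.
d_o2 = 63.5 − (31.84) = 31.66 cm.
Lens 2: 1/d_i2 = 1/(13.5) − 1/(31.66) = 0.04249, so d_i2 = 23.54 cm; m₂ = −d_i2/d_o2 = -0.7434.
m = m₁·m₂ = (-0.1749)(-0.7434) = +0.130.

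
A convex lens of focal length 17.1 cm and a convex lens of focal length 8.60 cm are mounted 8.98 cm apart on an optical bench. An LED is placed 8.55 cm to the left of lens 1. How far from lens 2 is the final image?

12.8 cm

Lens 1: 1/d_i1 = 1/f₁ − 1/d_o1 = 1/(17.1) − 1/(8.55) = -0.05848, so d_i1 = -17.10 cm.
The intermediate image is 17.10 cm to the left of lens 1 (virtual), which is 8.98 − (-17.10) = 26.08 cm to the left of lens 2, so d_o2 = +26.08 cm.
Lens 2: 1/d_i2 = 1/f₂ − 1/d_o2 = 1/(8.60) − 1/(26.08) = 0.07794, so d_i2 = 12.8 cm.
The final image is real, 12.8 cm to the right of lens 2 (overall magnification ≈ -0.98).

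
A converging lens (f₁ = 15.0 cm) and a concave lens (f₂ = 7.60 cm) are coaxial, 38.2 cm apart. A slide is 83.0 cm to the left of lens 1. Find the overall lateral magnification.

m = -0.0610

Lens 1: 1/d_i1 = 1/(15.0) − 1/(83.0) = 0.05462, so d_i1 = 18.31 cm; m₁ = −d_i1/d_o1 = -0.2206.
d_o2 = 38.2 − (18.31) = 19.89 cm.
f₂ = −7.60 cm (diverging).
Lens 2: 1/d_i2 = 1/(-7.60) − 1/(19.89) = -0.1819, so d_i2 = -5.499 cm; m₂ = −d_i2/d_o2 = +0.2765.
m = m₁·m₂ = (-0.2206)(+0.2765) = -0.0610.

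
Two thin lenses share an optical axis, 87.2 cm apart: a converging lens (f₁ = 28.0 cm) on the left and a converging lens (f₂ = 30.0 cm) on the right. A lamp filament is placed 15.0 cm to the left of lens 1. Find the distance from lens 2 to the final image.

Lens 1: 1/d_i1 = 1/f₁ − 1/d_o1 = 1/(28.0) − 1/(15.0) = -0.03095, so d_i1 = -32.31 cm.
The intermediate image is 32.31 cm to the left of lens 1 (virtual), which is 87.2 − (-32.31) = 119.5 cm to the left of lens 2, so d_o2 = +119.5 cm.
Lens 2: 1/d_i2 = 1/f₂ − 1/d_o2 = 1/(30.0) − 1/(119.5) = 0.02497, so d_i2 = 40.1 cm.
The final image is real, 40.1 cm to the right of lens 2 (overall magnification ≈ -0.72).

40.1 cm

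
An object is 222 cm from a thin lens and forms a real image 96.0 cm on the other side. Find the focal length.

Real image ⇒ d_i = +96.0 cm.
1/f = 1/d_o + 1/d_i = 1/(222) + 1/(96.0) = 0.01492, so f = 67.0 cm.
Since f is positive, the thin lens is converging.

f = 67.0 cm (converging)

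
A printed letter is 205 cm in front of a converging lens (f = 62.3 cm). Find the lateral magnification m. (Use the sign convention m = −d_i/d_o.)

1/d_i = 1/f − 1/d_o = 1/(62.30) − 1/(205) = 0.01117, so d_i = 89.50 cm.
m = −d_i/d_o = −(89.50)/(205) = -0.437.
The image is real, inverted and reduced, on the far side of the lens.

m = -0.437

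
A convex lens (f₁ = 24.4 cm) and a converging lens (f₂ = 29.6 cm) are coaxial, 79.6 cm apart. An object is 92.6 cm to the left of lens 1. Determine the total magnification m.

m = +0.628

Lens 1: 1/d_i1 = 1/(24.4) − 1/(92.6) = 0.03018, so d_i1 = 33.13 cm; m₁ = −d_i1/d_o1 = -0.3578.
d_o2 = 79.6 − (33.13) = 46.47 cm.
Lens 2: 1/d_i2 = 1/(29.6) − 1/(46.47) = 0.01226, so d_i2 = 81.54 cm; m₂ = −d_i2/d_o2 = -1.755.
m = m₁·m₂ = (-0.3578)(-1.755) = +0.628.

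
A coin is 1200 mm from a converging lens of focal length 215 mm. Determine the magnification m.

1/d_i = 1/f − 1/d_o = 1/(215.0) − 1/(1200) = 0.003818, so d_i = 261.9 mm.
m = −d_i/d_o = −(261.9)/(1200) = -0.218.
The image is real, inverted and reduced, on the far side of the lens.

m = -0.218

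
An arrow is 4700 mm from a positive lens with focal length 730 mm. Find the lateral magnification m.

m = -0.184

1/d_i = 1/f − 1/d_o = 1/(730.0) − 1/(4700) = 0.001157, so d_i = 864.2 mm.
m = −d_i/d_o = −(864.2)/(4700) = -0.184.
The image is real, inverted and reduced, on the far side of the lens.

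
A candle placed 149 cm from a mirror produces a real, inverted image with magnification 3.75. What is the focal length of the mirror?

m = −d_i/d_o ⇒ d_i = −m·d_o = −(-3.75)·(149) = 558.8 cm.
1/f = 1/d_o + 1/d_i = 1/(149) + 1/(558.8) = 0.008501, so f = 118 cm.
Since f is positive, the mirror is concave.

f = 118 cm (concave)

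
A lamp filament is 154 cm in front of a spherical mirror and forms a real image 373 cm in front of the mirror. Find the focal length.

Real image ⇒ d_i = +373 cm.
1/f = 1/d_o + 1/d_i = 1/(154) + 1/(373) = 0.009174, so f = 109 cm.
Since f is positive, the spherical mirror is concave.

f = 109 cm (concave)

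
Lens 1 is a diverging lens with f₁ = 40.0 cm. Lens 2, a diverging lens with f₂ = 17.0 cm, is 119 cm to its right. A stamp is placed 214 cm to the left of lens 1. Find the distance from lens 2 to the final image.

15.3 cm

Lens 1 is diverging, so f₁ = −40.0 cm.
Lens 1: 1/d_i1 = 1/f₁ − 1/d_o1 = 1/(-40.0) − 1/(214) = -0.02967, so d_i1 = -33.70 cm.
The intermediate image is 33.70 cm to the left of lens 1 (virtual), which is 119 − (-33.70) = 152.7 cm to the left of lens 2, so d_o2 = +152.7 cm.
Lens 2 is diverging, so f₂ = −17.0 cm.
Lens 2: 1/d_i2 = 1/f₂ − 1/d_o2 = 1/(-17.0) − 1/(152.7) = -0.06537, so d_i2 = -15.3 cm.
The final image is virtual, 15.3 cm to the left of lens 2 (overall magnification ≈ 0.016).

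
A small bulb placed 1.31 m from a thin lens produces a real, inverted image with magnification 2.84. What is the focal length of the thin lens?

m = −d_i/d_o ⇒ d_i = −m·d_o = −(-2.84)·(1.31) = 3.720 m.
1/f = 1/d_o + 1/d_i = 1/(1.31) + 1/(3.720) = 1.032, so f = 0.969 m.
Since f is positive, the thin lens is converging.

f = 0.969 m (converging)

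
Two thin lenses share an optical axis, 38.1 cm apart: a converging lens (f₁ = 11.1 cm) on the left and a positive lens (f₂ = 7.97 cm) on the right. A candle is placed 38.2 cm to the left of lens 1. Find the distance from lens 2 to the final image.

Lens 1: 1/d_i1 = 1/f₁ − 1/d_o1 = 1/(11.1) − 1/(38.2) = 0.06391, so d_i1 = 15.65 cm.
The intermediate image is 15.65 cm to the right of lens 1, which is 38.1 − (15.65) = 22.45 cm to the left of lens 2, so d_o2 = +22.45 cm.
Lens 2: 1/d_i2 = 1/f₂ − 1/d_o2 = 1/(7.97) − 1/(22.45) = 0.08093, so d_i2 = 12.4 cm.
The final image is real, 12.4 cm to the right of lens 2 (overall magnification ≈ 0.23).

12.4 cm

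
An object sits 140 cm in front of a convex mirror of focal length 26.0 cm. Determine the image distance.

21.9 cm

For a convex mirror, f = -26.0 cm.
Mirror equation: 1/d_i = 1/f − 1/d_o = 1/(-26.00) − 1/(140) = -0.03846 − 0.007143 = -0.04560, so d_i = -21.9 cm.
The image is virtual, upright and reduced, behind the mirror.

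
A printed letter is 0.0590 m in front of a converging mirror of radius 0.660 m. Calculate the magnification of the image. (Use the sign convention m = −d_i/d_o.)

m = +1.22

f = R/2 = 0.660/2 = 0.3300 m.
1/d_i = 1/f − 1/d_o = 1/(0.3300) − 1/(0.0590) = -13.92, so d_i = -0.07185 m.
m = −d_i/d_o = −(-0.07185)/(0.0590) = +1.22.
The image is virtual, upright and enlarged, behind the mirror.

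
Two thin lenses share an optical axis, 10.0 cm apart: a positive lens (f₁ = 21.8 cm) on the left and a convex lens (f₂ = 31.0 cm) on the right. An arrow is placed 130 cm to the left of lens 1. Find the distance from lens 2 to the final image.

10.6 cm

Lens 1: 1/d_i1 = 1/f₁ − 1/d_o1 = 1/(21.8) − 1/(130) = 0.03818, so d_i1 = 26.19 cm.
The intermediate image is 26.19 cm to the right of lens 1, which lies 16.19 cm to the right of lens 2 — a virtual object — so d_o2 = −16.19 cm.
Lens 2: 1/d_i2 = 1/f₂ − 1/d_o2 = 1/(31.0) − 1/(-16.19) = 0.09402, so d_i2 = 10.6 cm.
The final image is real, 10.6 cm to the right of lens 2 (overall magnification ≈ -0.13).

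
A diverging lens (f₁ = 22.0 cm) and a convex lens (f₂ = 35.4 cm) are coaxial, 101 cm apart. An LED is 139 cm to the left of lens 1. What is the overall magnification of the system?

f₁ = −22.0 cm (diverging).
Lens 1: 1/d_i1 = 1/(-22.0) − 1/(139) = -0.05265, so d_i1 = -18.99 cm; m₁ = −d_i1/d_o1 = +0.1366.
d_o2 = 101 − (-18.99) = 120.0 cm.
Lens 2: 1/d_i2 = 1/(35.4) − 1/(120.0) = 0.01992, so d_i2 = 50.21 cm; m₂ = −d_i2/d_o2 = -0.4184.
m = m₁·m₂ = (+0.1366)(-0.4184) = -0.0572.

m = -0.0572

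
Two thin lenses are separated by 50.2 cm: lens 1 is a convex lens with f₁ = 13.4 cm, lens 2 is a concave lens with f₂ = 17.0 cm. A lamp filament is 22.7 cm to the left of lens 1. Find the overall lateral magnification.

Lens 1: 1/d_i1 = 1/(13.4) − 1/(22.7) = 0.03057, so d_i1 = 32.71 cm; m₁ = −d_i1/d_o1 = -1.441.
d_o2 = 50.2 − (32.71) = 17.49 cm.
f₂ = −17.0 cm (diverging).
Lens 2: 1/d_i2 = 1/(-17.0) − 1/(17.49) = -0.1160, so d_i2 = -8.621 cm; m₂ = −d_i2/d_o2 = +0.4929.
m = m₁·m₂ = (-1.441)(+0.4929) = -0.710.

m = -0.710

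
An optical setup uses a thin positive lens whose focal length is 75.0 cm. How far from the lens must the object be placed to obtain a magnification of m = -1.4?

m = −d_i/d_o ⇒ d_i = −m·d_o.
1/f = 1/d_o + 1/d_i = 1/d_o − 1/(m·d_o) = (1 − 1/m)/d_o, so d_o = f(1 − 1/m) = (75.00)(1 − 1/(-1.4)) = 129 cm.

129 cm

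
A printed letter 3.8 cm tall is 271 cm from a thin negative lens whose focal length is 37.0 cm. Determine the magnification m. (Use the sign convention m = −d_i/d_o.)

m = +0.120

For a negative lens, f = -37.0 cm.
1/d_i = 1/f − 1/d_o = 1/(-37.00) − 1/(271) = -0.03072, so d_i = -32.56 cm.
m = −d_i/d_o = −(-32.56)/(271) = +0.120.
The image is virtual, upright and reduced, on the same side as the object.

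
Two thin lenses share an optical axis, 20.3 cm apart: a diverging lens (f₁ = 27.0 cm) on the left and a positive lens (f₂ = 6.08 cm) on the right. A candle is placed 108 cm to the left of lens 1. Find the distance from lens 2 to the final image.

7.11 cm

Lens 1 is diverging, so f₁ = −27.0 cm.
Lens 1: 1/d_i1 = 1/f₁ − 1/d_o1 = 1/(-27.0) − 1/(108) = -0.04630, so d_i1 = -21.60 cm.
The intermediate image is 21.60 cm to the left of lens 1 (virtual), which is 20.3 − (-21.60) = 41.90 cm to the left of lens 2, so d_o2 = +41.90 cm.
Lens 2: 1/d_i2 = 1/f₂ − 1/d_o2 = 1/(6.08) − 1/(41.90) = 0.1406, so d_i2 = 7.11 cm.
The final image is real, 7.11 cm to the right of lens 2 (overall magnification ≈ -0.034).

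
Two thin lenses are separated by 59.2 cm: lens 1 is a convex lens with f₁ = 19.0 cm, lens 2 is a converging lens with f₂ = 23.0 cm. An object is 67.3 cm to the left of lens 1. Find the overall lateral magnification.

m = +0.930

Lens 1: 1/d_i1 = 1/(19.0) − 1/(67.3) = 0.03777, so d_i1 = 26.47 cm; m₁ = −d_i1/d_o1 = -0.3933.
d_o2 = 59.2 − (26.47) = 32.73 cm.
Lens 2: 1/d_i2 = 1/(23.0) − 1/(32.73) = 0.01293, so d_i2 = 77.37 cm; m₂ = −d_i2/d_o2 = -2.364.
m = m₁·m₂ = (-0.3933)(-2.364) = +0.930.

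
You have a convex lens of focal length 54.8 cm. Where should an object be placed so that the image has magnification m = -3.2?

m = −d_i/d_o ⇒ d_i = −m·d_o.
1/f = 1/d_o + 1/d_i = 1/d_o − 1/(m·d_o) = (1 − 1/m)/d_o, so d_o = f(1 − 1/m) = (54.80)(1 − 1/(-3.2)) = 71.9 cm.

71.9 cm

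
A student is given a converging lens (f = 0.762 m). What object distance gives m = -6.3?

0.883 m

m = −d_i/d_o ⇒ d_i = −m·d_o.
1/f = 1/d_o + 1/d_i = 1/d_o − 1/(m·d_o) = (1 − 1/m)/d_o, so d_o = f(1 − 1/m) = (0.7620)(1 − 1/(-6.3)) = 0.883 m.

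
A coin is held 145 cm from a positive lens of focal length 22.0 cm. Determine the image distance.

25.9 cm

Thin-lens equation: 1/d_i = 1/f − 1/d_o = 1/(22.00) − 1/(145) = 0.04545 − 0.006897 = 0.03856, so d_i = 25.9 cm.
The image is real, inverted and reduced, on the far side of the lens.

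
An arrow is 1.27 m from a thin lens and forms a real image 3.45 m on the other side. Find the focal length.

Real image ⇒ d_i = +3.45 m.
1/f = 1/d_o + 1/d_i = 1/(1.27) + 1/(3.45) = 1.077, so f = 0.928 m.
Since f is positive, the thin lens is converging.

f = 0.928 m (converging)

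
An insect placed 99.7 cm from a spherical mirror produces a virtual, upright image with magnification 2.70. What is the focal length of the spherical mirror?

m = −d_i/d_o ⇒ d_i = −m·d_o = −(+2.70)·(99.7) = -269.2 cm.
1/f = 1/d_o + 1/d_i = 1/(99.7) + 1/(-269.2) = 0.006315, so f = 158 cm.
Since f is positive, the spherical mirror is concave.

f = 158 cm (concave)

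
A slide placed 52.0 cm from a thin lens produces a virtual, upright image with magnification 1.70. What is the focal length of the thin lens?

m = −d_i/d_o ⇒ d_i = −m·d_o = −(+1.70)·(52.0) = -88.40 cm.
1/f = 1/d_o + 1/d_i = 1/(52.0) + 1/(-88.40) = 0.007919, so f = 126 cm.
Since f is positive, the thin lens is converging.

f = 126 cm (converging)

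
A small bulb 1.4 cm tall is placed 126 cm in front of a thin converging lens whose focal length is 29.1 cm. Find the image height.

0.420 cm

1/d_i = 1/f − 1/d_o = 1/(29.10) − 1/(126) = 0.02643, so d_i = 37.84 cm.
m = −d_i/d_o = -0.3003.
|h_i| = |m|·h_o = 0.3003 × 1.4 = 0.420 cm. The image is real, inverted and reduced, on the far side of the lens.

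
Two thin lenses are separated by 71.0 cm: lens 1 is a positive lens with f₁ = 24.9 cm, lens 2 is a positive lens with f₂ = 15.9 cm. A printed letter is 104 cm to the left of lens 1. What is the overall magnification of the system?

m = +0.224

Lens 1: 1/d_i1 = 1/(24.9) − 1/(104) = 0.03055, so d_i1 = 32.74 cm; m₁ = −d_i1/d_o1 = -0.3148.
d_o2 = 71.0 − (32.74) = 38.26 cm.
Lens 2: 1/d_i2 = 1/(15.9) − 1/(38.26) = 0.03676, so d_i2 = 27.21 cm; m₂ = −d_i2/d_o2 = -0.7111.
m = m₁·m₂ = (-0.3148)(-0.7111) = +0.224.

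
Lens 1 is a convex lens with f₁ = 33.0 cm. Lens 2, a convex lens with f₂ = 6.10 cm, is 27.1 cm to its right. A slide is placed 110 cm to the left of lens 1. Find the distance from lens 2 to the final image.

4.68 cm

Lens 1: 1/d_i1 = 1/f₁ − 1/d_o1 = 1/(33.0) − 1/(110) = 0.02121, so d_i1 = 47.14 cm.
The intermediate image is 47.14 cm to the right of lens 1, which lies 20.04 cm to the right of lens 2 — a virtual object — so d_o2 = −20.04 cm.
Lens 2: 1/d_i2 = 1/f₂ − 1/d_o2 = 1/(6.10) − 1/(-20.04) = 0.2138, so d_i2 = 4.68 cm.
The final image is real, 4.68 cm to the right of lens 2 (overall magnification ≈ -0.10).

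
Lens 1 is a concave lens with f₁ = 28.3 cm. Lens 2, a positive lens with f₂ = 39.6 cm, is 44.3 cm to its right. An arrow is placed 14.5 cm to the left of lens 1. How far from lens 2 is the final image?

149 cm

Lens 1 is diverging, so f₁ = −28.3 cm.
Lens 1: 1/d_i1 = 1/f₁ − 1/d_o1 = 1/(-28.3) − 1/(14.5) = -0.1043, so d_i1 = -9.588 cm.
The intermediate image is 9.588 cm to the left of lens 1 (virtual), which is 44.3 − (-9.588) = 53.89 cm to the left of lens 2, so d_o2 = +53.89 cm.
Lens 2: 1/d_i2 = 1/f₂ − 1/d_o2 = 1/(39.6) − 1/(53.89) = 0.006696, so d_i2 = 149 cm.
The final image is real, 149 cm to the right of lens 2 (overall magnification ≈ -1.8).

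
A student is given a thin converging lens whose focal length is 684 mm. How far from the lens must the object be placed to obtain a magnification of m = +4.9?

544 mm

m = −d_i/d_o ⇒ d_i = −m·d_o.
1/f = 1/d_o + 1/d_i = 1/d_o − 1/(m·d_o) = (1 − 1/m)/d_o, so d_o = f(1 − 1/m) = (684.0)(1 − 1/(+4.9)) = 544 mm.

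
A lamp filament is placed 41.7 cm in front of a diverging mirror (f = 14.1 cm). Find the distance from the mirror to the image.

10.5 cm

For a diverging mirror, f = -14.1 cm.
Mirror equation: 1/q = 1/f − 1/p = 1/(-14.10) − 1/(41.7) = -0.07092 − 0.02398 = -0.09490, so q = -10.5 cm.
The image is virtual, upright and reduced, behind the mirror.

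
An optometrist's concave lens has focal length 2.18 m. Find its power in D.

P = -0.459 D

For a concave lens, f = −2.18 m.
P = 1/f = 1/(-2.18 m) = -0.459 D.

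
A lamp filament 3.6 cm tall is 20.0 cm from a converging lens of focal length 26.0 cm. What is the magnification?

1/d_i = 1/f − 1/d_o = 1/(26.00) − 1/(20.0) = -0.01154, so d_i = -86.67 cm.
m = −d_i/d_o = −(-86.67)/(20.0) = +4.33.
The image is virtual, upright and enlarged, on the same side as the object.

m = +4.33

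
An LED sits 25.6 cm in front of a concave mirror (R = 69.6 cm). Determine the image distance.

96.8 cm

f = R/2 = 69.6/2 = 34.80 cm.
Mirror equation: 1/v = 1/f − 1/u = 1/(34.80) − 1/(25.6) = 0.02874 − 0.03906 = -0.01033, so v = -96.8 cm.
The image is virtual, upright and enlarged, behind the mirror.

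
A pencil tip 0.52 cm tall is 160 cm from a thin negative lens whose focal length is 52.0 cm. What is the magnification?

For a negative lens, f = -52.0 cm.
1/d_i = 1/f − 1/d_o = 1/(-52.00) − 1/(160) = -0.02548, so d_i = -39.25 cm.
m = −d_i/d_o = −(-39.25)/(160) = +0.245.
The image is virtual, upright and reduced, on the same side as the object.

m = +0.245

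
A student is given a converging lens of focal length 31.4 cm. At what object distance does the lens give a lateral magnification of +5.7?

25.9 cm

m = −d_i/d_o ⇒ d_i = −m·d_o.
1/f = 1/d_o + 1/d_i = 1/d_o − 1/(m·d_o) = (1 − 1/m)/d_o, so d_o = f(1 − 1/m) = (31.40)(1 − 1/(+5.7)) = 25.9 cm.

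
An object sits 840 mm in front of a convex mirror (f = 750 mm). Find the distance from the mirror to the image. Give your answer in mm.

For a convex mirror, f = -750 mm.
Mirror equation: 1/d_i = 1/f − 1/d_o = 1/(-750.0) − 1/(840) = -0.001333 − 0.001190 = -0.002524, so d_i = -396 mm.
The image is virtual, upright and reduced, behind the mirror.

396 mm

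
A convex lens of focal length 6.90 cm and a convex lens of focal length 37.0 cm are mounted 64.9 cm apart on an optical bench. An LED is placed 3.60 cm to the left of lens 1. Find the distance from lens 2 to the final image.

75.6 cm

Lens 1: 1/d_i1 = 1/f₁ − 1/d_o1 = 1/(6.90) − 1/(3.60) = -0.1329, so d_i1 = -7.527 cm.
The intermediate image is 7.527 cm to the left of lens 1 (virtual), which is 64.9 − (-7.527) = 72.43 cm to the left of lens 2, so d_o2 = +72.43 cm.
Lens 2: 1/d_i2 = 1/f₂ − 1/d_o2 = 1/(37.0) − 1/(72.43) = 0.01322, so d_i2 = 75.6 cm.
The final image is real, 75.6 cm to the right of lens 2 (overall magnification ≈ -2.2).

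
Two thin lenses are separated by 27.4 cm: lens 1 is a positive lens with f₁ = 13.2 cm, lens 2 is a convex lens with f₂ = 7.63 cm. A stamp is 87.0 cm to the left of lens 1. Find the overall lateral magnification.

m = +0.324

Lens 1: 1/d_i1 = 1/(13.2) − 1/(87.0) = 0.06426, so d_i1 = 15.56 cm; m₁ = −d_i1/d_o1 = -0.1789.
d_o2 = 27.4 − (15.56) = 11.84 cm.
Lens 2: 1/d_i2 = 1/(7.63) − 1/(11.84) = 0.04660, so d_i2 = 21.46 cm; m₂ = −d_i2/d_o2 = -1.812.
m = m₁·m₂ = (-0.1789)(-1.812) = +0.324.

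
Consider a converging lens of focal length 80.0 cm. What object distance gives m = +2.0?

40.0 cm

m = −d_i/d_o ⇒ d_i = −m·d_o.
1/f = 1/d_o + 1/d_i = 1/d_o − 1/(m·d_o) = (1 − 1/m)/d_o, so d_o = f(1 − 1/m) = (80.00)(1 − 1/(+2.0)) = 40.0 cm.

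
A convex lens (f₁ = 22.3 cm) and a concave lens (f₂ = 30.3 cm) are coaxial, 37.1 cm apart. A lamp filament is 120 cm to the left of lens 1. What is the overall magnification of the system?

Lens 1: 1/d_i1 = 1/(22.3) − 1/(120) = 0.03651, so d_i1 = 27.39 cm; m₁ = −d_i1/d_o1 = -0.2283.
d_o2 = 37.1 − (27.39) = 9.710 cm.
f₂ = −30.3 cm (diverging).
Lens 2: 1/d_i2 = 1/(-30.3) − 1/(9.710) = -0.1360, so d_i2 = -7.353 cm; m₂ = −d_i2/d_o2 = +0.7573.
m = m₁·m₂ = (-0.2283)(+0.7573) = -0.173.

m = -0.173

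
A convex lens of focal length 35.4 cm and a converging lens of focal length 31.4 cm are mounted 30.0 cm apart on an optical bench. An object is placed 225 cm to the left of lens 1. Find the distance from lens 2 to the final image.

8.69 cm

Lens 1: 1/d_i1 = 1/f₁ − 1/d_o1 = 1/(35.4) − 1/(225) = 0.02380, so d_i1 = 42.01 cm.
The intermediate image is 42.01 cm to the right of lens 1, which lies 12.01 cm to the right of lens 2 — a virtual object — so d_o2 = −12.01 cm.
Lens 2: 1/d_i2 = 1/f₂ − 1/d_o2 = 1/(31.4) − 1/(-12.01) = 0.1151, so d_i2 = 8.69 cm.
The final image is real, 8.69 cm to the right of lens 2 (overall magnification ≈ -0.14).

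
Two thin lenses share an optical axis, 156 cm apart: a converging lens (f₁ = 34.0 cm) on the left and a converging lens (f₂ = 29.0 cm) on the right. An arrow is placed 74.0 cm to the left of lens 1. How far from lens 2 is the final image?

42.1 cm

Lens 1: 1/d_i1 = 1/f₁ − 1/d_o1 = 1/(34.0) − 1/(74.0) = 0.01590, so d_i1 = 62.90 cm.
The intermediate image is 62.90 cm to the right of lens 1, which is 156 − (62.90) = 93.10 cm to the left of lens 2, so d_o2 = +93.10 cm.
Lens 2: 1/d_i2 = 1/f₂ − 1/d_o2 = 1/(29.0) − 1/(93.10) = 0.02374, so d_i2 = 42.1 cm.
The final image is real, 42.1 cm to the right of lens 2 (overall magnification ≈ 0.38).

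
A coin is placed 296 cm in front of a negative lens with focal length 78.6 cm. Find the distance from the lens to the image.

For a negative lens, f = -78.6 cm.
Lens equation: 1/v = 1/f − 1/u = 1/(-78.60) − 1/(296) = -0.01272 − 0.003378 = -0.01610, so v = -62.1 cm.
The image is virtual, upright and reduced, on the same side as the object.

62.1 cm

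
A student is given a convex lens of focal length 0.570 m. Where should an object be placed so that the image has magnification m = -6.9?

m = −d_i/d_o ⇒ d_i = −m·d_o.
1/f = 1/d_o + 1/d_i = 1/d_o − 1/(m·d_o) = (1 − 1/m)/d_o, so d_o = f(1 − 1/m) = (0.5700)(1 − 1/(-6.9)) = 0.653 m.

0.653 m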